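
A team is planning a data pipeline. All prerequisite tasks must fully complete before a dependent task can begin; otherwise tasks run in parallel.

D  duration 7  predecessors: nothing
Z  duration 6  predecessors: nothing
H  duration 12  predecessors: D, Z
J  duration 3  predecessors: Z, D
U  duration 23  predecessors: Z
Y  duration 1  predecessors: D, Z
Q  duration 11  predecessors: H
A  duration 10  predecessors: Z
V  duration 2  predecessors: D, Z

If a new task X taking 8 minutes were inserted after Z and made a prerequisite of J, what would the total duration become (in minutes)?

30

Originally the project takes 30 minutes.
With X inserted, J now waits for max(Z, D, X).
New critical path: D→H→Q = 7+12+11 = 30 ⇒ 30 minutes.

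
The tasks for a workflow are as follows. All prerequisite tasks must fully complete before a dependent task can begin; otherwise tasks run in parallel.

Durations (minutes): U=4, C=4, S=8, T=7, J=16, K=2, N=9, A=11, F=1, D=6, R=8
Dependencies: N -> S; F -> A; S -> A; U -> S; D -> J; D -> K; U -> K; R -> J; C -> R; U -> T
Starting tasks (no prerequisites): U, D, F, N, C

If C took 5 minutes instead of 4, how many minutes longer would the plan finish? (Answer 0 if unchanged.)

The binding path is C→R→J = 4+8+16 = 28; finish at 28 minutes.
Since C is critical, the +1 change carries straight to that chain (now 29 minutes).
That remains the longest chain; total 29 minutes.
Change in finish: 29 − 28 = +1 minutes.

1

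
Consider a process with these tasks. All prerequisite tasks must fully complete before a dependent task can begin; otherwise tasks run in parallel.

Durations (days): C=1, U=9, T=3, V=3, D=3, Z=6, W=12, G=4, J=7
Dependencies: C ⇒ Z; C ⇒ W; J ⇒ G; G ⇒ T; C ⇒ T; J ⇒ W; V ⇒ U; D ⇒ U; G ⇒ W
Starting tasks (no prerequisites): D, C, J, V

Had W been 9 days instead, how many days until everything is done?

Baseline: J→G→W = 7+4+12 = 23 → 23 days.
W is on the critical path; changing it to 9 makes that path 20 days.
That remains the longest chain; total 20 days.

20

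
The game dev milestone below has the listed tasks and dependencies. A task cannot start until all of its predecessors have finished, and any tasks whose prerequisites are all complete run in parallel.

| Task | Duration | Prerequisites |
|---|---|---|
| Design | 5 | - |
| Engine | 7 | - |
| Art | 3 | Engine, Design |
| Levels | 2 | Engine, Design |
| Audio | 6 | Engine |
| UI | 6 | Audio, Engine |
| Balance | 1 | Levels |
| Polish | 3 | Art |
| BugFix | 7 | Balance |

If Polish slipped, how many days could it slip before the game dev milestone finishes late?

6

Critical path: Engine→Audio→UI = 7+6+6 = 19, so the finish is 19 days.
The longest chain containing Polish totals 13 days.
Slack of Polish = 16 − 10 = 6 days.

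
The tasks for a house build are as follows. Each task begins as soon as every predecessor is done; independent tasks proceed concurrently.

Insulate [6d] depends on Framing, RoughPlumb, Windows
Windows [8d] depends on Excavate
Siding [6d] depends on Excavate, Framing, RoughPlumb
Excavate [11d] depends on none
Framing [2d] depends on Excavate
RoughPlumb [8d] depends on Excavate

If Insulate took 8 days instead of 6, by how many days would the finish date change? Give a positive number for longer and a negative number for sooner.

Baseline: Excavate→Windows→Insulate = 11+8+6 = 25 → 25 days.
Insulate lies on that path, so at 8 days the path becomes 27 days.
That remains the longest chain; total 27 days.
Change in finish: 27 − 25 = +2 days.

2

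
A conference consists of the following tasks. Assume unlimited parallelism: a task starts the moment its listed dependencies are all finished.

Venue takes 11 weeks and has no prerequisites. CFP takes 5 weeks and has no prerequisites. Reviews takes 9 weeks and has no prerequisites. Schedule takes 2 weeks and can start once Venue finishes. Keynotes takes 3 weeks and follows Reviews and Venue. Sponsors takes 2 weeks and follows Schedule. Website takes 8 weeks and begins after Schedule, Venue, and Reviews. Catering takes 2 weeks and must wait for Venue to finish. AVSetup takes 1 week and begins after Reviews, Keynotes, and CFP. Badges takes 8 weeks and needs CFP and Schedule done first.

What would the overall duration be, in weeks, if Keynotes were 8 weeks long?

Critical path before the change: Venue→Schedule→Website = 11+2+8 = 21 giving 21 weeks.
Keynotes is off the critical path — its longest chain is 15 weeks, giving 6 of slack.
No other chain overtakes it, so the finish is 21 weeks.

21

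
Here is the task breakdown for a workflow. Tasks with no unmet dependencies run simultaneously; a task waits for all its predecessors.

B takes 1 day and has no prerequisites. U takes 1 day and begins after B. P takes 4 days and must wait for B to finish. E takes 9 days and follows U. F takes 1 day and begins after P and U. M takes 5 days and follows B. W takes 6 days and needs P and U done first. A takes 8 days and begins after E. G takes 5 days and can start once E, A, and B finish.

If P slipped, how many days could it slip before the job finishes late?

Critical path: B→U→E→A→G = 1+1+9+8+5 = 24, so the finish is 24 days.
The longest chain containing P totals 11 days.
Slack of P = 14 − 1 = 13 days.

13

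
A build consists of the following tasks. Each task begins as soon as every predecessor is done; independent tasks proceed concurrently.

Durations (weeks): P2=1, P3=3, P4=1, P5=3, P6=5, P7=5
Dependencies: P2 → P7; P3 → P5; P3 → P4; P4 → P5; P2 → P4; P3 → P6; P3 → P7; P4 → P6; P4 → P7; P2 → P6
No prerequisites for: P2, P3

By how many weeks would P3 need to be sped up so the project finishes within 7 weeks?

2

Current finish: 9 weeks; target: 7.
P3 is on every critical path, so each week cut from P3 cuts the finish by one (this holds down to a finish of 7).
Need 9 − 7 = 2 weeks off P3 → P3 becomes 1 week, finish becomes 7.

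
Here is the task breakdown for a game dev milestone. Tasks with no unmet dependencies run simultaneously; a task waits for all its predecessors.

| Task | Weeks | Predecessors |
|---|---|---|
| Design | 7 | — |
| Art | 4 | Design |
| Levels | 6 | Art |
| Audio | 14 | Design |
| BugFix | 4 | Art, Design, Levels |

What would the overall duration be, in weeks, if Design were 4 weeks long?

18

Baseline: Design→Art→Levels→BugFix = 7+4+6+4 = 21 → 21 weeks.
Design lies on that path, so at 4 weeks the path becomes 18 weeks.
The critical path is still Design→Art→Levels→BugFix; finish is now 18 weeks.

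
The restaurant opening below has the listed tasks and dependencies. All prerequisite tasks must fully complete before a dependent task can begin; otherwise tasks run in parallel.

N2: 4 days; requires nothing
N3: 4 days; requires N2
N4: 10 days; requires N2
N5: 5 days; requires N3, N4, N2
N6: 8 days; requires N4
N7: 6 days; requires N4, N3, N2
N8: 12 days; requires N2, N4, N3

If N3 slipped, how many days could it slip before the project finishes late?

6

Critical path: N2→N4→N8 = 4+10+12 = 26, so the finish is 26 days.
N3 finishes as early as 8 and must finish by 14.
So N3 can slip 14 − 8 = 6 days.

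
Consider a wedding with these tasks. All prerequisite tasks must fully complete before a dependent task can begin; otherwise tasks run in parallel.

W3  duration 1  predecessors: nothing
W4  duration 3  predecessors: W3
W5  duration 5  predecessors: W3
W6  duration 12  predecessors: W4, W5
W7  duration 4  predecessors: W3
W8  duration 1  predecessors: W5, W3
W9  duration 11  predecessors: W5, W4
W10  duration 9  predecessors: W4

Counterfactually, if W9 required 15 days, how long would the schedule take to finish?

The binding path is W3→W5→W6 = 1+5+12 = 18; finish at 18 days.
W9 has 1 day of float (longest path through it is 17).
The binding chain switches to W3→W5→W9 = 1+5+15 = 21; finish 21 days.

21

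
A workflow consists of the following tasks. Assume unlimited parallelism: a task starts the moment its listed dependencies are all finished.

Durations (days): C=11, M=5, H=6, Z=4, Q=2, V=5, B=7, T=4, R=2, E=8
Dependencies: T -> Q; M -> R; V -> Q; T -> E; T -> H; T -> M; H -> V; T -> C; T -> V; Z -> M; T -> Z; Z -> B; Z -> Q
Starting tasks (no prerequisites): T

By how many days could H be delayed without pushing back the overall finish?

0

The longest chain is T→H→V→Q = 4+6+5+2 = 17; overall finish 17 days.
H finishes as early as 10 and must finish by 10.
Slack of H = 4 − 4 = 0 days.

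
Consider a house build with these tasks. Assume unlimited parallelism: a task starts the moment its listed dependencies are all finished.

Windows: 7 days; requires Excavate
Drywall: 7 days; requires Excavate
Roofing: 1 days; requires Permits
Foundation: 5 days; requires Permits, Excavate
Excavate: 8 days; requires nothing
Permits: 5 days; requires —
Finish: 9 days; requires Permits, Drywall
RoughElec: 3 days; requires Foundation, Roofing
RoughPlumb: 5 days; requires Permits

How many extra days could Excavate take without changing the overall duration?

Excavate→Drywall→Finish = 8+7+9 = 24 sets the makespan at 24 days.
Excavate finishes as early as 8 and must finish by 8.
Slack of Excavate = 0 − 0 = 0 days.

0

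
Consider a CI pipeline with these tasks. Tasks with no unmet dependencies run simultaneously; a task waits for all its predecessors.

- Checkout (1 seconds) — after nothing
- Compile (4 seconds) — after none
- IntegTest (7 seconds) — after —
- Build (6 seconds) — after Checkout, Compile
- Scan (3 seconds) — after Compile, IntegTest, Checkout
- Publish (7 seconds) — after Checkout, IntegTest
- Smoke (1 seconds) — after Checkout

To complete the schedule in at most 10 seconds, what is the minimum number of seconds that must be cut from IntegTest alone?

Current finish: 14 seconds; target: 10.
IntegTest is on every critical path, so each second cut from IntegTest cuts the finish by one (this holds down to a finish of 10).
Need 14 − 10 = 4 seconds off IntegTest → IntegTest becomes 3 seconds, finish becomes 10.

4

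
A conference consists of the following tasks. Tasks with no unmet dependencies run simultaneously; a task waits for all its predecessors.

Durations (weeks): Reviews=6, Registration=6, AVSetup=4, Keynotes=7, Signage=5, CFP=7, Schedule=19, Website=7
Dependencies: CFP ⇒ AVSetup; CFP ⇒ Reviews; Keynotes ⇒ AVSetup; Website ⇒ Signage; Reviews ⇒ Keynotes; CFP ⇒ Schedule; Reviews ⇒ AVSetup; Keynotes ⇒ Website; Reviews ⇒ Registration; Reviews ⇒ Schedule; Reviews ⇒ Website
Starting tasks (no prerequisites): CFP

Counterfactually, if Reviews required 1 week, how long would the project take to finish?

Baseline: CFP→Reviews→Schedule = 7+6+19 = 32 → 32 weeks.
Reviews lies on that path, so at 1 week the path becomes 27 weeks.
No other chain overtakes it, so the finish is 27 weeks.

27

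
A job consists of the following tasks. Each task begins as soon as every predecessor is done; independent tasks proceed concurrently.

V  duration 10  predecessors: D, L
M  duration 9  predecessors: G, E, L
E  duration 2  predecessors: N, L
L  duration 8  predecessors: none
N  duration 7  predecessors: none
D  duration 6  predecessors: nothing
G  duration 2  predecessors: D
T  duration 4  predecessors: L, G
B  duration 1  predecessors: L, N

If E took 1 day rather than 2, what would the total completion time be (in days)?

Critical path before the change: L→E→M = 8+2+9 = 19 giving 19 days.
Since E is critical, the -1 change carries straight to that chain (now 18 days).
New critical path: L→V = 8+10 = 18 ⇒ 18 days.

18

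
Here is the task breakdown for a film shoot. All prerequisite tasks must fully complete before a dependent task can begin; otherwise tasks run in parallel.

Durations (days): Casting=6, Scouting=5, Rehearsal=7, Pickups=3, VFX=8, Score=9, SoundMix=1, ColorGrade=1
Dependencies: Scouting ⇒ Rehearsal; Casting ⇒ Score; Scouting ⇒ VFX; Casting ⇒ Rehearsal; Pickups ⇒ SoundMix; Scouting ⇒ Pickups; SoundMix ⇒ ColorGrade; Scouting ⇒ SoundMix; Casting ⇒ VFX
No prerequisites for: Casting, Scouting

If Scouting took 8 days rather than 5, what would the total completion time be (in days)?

16

Baseline: Casting→Score = 6+9 = 15 → 15 days.
Scouting has 2 days of float (longest path through it is 13).
The binding chain switches to Scouting→VFX = 8+8 = 16; finish 16 days.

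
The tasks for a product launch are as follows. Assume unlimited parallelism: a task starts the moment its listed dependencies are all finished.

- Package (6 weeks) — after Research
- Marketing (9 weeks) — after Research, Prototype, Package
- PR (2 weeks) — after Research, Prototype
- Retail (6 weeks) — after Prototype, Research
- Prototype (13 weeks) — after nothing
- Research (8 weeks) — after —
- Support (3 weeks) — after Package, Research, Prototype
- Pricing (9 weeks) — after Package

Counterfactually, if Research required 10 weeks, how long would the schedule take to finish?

25

Baseline: Research→Package→Pricing = 8+6+9 = 23 → 23 weeks.
Since Research is critical, the +2 change carries straight to that chain (now 25 weeks).
No other chain overtakes it, so the finish is 25 weeks.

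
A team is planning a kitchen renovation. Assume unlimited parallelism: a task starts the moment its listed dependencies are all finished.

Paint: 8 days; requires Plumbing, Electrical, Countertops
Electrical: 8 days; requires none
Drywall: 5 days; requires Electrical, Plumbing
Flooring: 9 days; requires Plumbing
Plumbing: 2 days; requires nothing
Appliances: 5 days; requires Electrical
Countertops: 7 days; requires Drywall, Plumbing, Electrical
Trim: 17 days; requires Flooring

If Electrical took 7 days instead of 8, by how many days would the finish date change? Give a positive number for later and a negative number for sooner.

Critical path before the change: Electrical→Drywall→Countertops→Paint = 8+5+7+8 = 28 giving 28 days.
Since Electrical is critical, the -1 change carries straight to that chain (now 27 days).
Now Plumbing→Flooring→Trim = 2+9+17 = 28 is longest, so the finish becomes 28 days.
Change in finish: 28 − 28 = +0 days.

0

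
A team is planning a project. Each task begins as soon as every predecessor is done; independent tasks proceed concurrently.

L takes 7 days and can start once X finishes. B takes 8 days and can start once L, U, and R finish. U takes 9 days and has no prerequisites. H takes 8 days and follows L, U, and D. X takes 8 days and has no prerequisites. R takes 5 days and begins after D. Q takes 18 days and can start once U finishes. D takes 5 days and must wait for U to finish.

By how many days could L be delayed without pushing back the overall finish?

U→Q = 9+18 = 27 sets the makespan at 27 days.
The longest chain containing L totals 23 days.
So L can slip 19 − 15 = 4 days.

4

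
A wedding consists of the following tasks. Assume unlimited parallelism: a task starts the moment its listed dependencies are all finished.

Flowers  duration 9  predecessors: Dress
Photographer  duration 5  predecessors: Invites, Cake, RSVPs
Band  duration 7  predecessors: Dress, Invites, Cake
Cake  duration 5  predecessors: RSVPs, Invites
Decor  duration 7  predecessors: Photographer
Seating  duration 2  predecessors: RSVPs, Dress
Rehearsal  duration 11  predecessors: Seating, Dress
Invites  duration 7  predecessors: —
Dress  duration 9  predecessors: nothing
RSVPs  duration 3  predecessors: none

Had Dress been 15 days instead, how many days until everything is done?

28

As given, the longest chain is Invites→Cake→Photographer→Decor = 7+5+5+7 = 24, so the finish is 24 days.
Dress has 2 days of float (longest path through it is 22).
New critical path: Dress→Seating→Rehearsal = 15+2+11 = 28 ⇒ 28 days.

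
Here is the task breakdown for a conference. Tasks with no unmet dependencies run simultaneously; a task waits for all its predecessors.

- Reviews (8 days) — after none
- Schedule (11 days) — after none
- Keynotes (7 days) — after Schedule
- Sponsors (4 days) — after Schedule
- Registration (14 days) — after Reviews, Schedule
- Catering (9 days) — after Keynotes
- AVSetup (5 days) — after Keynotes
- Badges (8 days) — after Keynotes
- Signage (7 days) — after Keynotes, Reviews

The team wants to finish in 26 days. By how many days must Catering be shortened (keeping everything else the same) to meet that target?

1

Current finish: 27 days; target: 26.
Catering is on every critical path, so each day cut from Catering cuts the finish by one (this holds down to a finish of 26).
Need 27 − 26 = 1 day off Catering → Catering becomes 8 days, finish becomes 26.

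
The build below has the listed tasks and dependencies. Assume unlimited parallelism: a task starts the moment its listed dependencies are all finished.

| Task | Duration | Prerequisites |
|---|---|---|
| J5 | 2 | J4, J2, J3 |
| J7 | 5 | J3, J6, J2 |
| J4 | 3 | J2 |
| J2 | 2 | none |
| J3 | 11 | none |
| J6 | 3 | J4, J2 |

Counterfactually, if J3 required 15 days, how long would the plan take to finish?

20

As given, the longest chain is J3→J7 = 11+5 = 16, so the finish is 16 days.
J3 lies on that path, so at 15 days the path becomes 20 days.
No other chain overtakes it, so the finish is 20 days.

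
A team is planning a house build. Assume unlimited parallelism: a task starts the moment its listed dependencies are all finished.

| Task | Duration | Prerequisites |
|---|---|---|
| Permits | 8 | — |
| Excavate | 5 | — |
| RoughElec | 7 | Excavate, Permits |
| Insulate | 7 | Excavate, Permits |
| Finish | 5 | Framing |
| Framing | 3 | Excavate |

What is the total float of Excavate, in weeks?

The longest chain is Permits→RoughElec = 8+7 = 15; overall finish 15 weeks.
Excavate finishes as early as 5 and must finish by 7.
Slack of Excavate = 2 − 0 = 2 weeks.

2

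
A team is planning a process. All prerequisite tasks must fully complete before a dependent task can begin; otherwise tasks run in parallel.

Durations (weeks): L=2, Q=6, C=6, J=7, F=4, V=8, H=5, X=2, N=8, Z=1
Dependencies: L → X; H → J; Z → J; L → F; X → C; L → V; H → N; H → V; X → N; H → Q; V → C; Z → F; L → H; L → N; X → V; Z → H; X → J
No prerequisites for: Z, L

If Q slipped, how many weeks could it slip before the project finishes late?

L→H→V→C = 2+5+8+6 = 21 sets the makespan at 21 weeks.
Longest path through Q: 13 weeks (earliest finish 13, latest finish 21).
So Q can slip 21 − 13 = 8 weeks.

8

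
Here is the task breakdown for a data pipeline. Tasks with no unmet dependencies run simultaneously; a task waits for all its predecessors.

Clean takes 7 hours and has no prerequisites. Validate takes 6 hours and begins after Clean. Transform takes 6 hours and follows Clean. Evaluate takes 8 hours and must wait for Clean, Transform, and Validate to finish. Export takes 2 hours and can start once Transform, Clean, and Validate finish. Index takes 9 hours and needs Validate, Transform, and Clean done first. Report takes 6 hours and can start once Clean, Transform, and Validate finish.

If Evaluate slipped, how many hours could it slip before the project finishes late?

1

Critical path: Clean→Validate→Index = 7+6+9 = 22, so the finish is 22 hours.
The longest chain containing Evaluate totals 21 hours.
Float = 22 − 21 = 1.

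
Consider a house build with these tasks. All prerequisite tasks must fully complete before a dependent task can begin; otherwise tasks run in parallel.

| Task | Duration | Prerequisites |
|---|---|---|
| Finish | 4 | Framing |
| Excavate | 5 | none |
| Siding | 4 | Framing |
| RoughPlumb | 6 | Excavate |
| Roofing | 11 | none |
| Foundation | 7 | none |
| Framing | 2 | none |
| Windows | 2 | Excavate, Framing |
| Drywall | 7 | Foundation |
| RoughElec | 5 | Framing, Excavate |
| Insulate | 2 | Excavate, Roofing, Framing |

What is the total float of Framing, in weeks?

7

The longest chain is Foundation→Drywall = 7+7 = 14; overall finish 14 weeks.
Longest path through Framing: 7 weeks (earliest finish 2, latest finish 9).
Float = 14 − 7 = 7.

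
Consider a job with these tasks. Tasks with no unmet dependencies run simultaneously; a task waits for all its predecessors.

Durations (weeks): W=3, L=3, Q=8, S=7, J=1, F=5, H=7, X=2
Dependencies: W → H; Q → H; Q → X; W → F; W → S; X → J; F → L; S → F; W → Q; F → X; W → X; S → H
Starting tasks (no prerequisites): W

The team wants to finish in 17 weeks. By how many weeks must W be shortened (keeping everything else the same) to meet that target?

1

Current finish: 18 weeks; target: 17.
W is on every critical path, so each week cut from W cuts the finish by one (this holds down to a finish of 16).
Need 18 − 17 = 1 week off W → W becomes 2 weeks, finish becomes 17.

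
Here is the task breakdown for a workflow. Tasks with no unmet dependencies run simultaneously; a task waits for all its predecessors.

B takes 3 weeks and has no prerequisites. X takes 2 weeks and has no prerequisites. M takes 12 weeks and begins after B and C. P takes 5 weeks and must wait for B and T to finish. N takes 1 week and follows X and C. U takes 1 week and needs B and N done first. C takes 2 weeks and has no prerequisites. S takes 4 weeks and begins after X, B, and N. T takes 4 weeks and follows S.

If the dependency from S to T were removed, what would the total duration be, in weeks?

15

Before: longest chain B→S→T→P = 3+4+4+5 = 16, finish 16.
Without S→T, T's earliest start moves from 7 to 0.
The longest chain is now B→M = 3+12 = 15, so the project takes 15 weeks.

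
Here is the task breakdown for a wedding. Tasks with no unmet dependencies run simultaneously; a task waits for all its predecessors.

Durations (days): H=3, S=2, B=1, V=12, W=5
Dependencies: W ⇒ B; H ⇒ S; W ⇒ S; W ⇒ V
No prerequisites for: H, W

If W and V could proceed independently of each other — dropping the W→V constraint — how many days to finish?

12

Original critical path: W→V = 5+12 = 17 ⇒ 17 days.
Without W→V, V's earliest start moves from 5 to 0.
The longest chain is now V = 12 = 12, so the wedding takes 12 days.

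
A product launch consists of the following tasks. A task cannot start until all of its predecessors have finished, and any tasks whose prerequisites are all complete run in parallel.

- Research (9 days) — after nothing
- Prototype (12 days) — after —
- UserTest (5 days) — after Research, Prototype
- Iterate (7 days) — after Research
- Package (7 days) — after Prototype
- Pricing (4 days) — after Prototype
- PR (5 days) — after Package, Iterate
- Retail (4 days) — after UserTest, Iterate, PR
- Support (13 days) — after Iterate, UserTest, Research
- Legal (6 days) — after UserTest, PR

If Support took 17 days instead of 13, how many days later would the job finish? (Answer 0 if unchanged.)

4

The binding path is Prototype→UserTest→Support = 12+5+13 = 30; finish at 30 days.
Support lies on that path, so at 17 days the path becomes 34 days.
No other chain overtakes it, so the finish is 34 days.
Change in finish: 34 − 30 = +4 days.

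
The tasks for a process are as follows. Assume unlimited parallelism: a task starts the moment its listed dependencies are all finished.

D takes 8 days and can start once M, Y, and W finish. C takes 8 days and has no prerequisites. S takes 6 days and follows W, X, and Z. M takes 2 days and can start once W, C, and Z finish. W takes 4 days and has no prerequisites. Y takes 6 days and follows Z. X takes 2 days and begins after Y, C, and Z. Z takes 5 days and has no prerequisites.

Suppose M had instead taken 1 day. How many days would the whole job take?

As given, the longest chain is Z→Y→X→S = 5+6+2+6 = 19, so the finish is 19 days.
M has 1 day of float (longest path through it is 18).
That remains the longest chain; total 19 days.

19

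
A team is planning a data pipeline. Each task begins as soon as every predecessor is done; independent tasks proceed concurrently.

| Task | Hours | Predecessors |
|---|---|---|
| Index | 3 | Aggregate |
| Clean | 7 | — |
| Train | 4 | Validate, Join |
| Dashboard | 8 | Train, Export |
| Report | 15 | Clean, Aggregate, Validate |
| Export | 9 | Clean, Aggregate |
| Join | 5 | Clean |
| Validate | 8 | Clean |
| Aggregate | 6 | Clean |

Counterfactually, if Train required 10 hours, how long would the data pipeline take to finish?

Actual critical path: Clean→Validate→Report = 7+8+15 = 30 ⇒ 30 hours.
The longest path through Train is only 27 hours, so Train has float 3.
New critical path: Clean→Validate→Train→Dashboard = 7+8+10+8 = 33 ⇒ 33 hours.

33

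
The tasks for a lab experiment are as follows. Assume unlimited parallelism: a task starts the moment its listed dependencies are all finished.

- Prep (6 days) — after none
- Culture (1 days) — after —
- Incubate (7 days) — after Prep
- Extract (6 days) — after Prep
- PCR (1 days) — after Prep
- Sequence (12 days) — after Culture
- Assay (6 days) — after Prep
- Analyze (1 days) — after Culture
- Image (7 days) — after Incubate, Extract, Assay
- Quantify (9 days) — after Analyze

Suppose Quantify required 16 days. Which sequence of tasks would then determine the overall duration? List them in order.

Prep, Incubate, Image

Baseline: Prep→Incubate→Image = 6+7+7 = 20 → 20 days.
Quantify is off the critical path — its longest chain is 11 days, giving 9 of slack.
The critical path is still Prep→Incubate→Image; finish is now 20 days.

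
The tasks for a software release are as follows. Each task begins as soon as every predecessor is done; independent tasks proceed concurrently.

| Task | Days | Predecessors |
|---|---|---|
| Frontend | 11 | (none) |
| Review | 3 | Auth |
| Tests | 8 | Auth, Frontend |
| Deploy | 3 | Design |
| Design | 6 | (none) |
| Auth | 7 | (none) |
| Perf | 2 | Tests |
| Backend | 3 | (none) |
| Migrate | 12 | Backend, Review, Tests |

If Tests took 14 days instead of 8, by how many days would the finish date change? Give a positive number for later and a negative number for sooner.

6

Baseline: Frontend→Tests→Migrate = 11+8+12 = 31 → 31 days.
Tests lies on that path, so at 14 days the path becomes 37 days.
No other chain overtakes it, so the finish is 37 days.
Change in finish: 37 − 31 = +6 days.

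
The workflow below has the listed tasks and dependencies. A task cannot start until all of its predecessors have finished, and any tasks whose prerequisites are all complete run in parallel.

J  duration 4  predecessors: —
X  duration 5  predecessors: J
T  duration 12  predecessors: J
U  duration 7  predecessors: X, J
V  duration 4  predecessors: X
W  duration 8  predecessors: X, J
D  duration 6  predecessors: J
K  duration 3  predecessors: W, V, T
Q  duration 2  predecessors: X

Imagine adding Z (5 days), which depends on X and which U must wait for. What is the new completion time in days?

Originally the workflow takes 20 days.
With Z inserted, U now waits for max(X, J, Z).
New critical path: J→X→Z→U = 4+5+5+7 = 21 ⇒ 21 days.

21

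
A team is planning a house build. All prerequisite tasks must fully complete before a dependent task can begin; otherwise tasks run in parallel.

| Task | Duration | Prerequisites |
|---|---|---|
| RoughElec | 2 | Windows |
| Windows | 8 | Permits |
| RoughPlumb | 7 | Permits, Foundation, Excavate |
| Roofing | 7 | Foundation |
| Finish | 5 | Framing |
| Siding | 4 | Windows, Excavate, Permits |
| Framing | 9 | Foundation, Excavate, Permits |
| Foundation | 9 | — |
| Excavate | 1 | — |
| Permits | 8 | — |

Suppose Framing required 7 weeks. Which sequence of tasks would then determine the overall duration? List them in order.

The binding path is Foundation→Framing→Finish = 9+9+5 = 23; finish at 23 weeks.
Framing lies on that path, so at 7 weeks the path becomes 21 weeks.
That remains the longest chain; total 21 weeks.

Foundation, Framing, Finish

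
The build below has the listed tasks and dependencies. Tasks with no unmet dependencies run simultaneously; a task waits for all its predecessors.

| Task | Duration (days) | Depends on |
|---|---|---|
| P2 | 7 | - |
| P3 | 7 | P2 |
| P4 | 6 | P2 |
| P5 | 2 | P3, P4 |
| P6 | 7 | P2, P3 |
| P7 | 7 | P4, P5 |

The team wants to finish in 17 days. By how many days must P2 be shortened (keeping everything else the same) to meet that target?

6

Current finish: 23 days; target: 17.
P2 is on every critical path, so each day cut from P2 cuts the finish by one (this holds down to a finish of 17).
Need 23 − 17 = 6 days off P2 → P2 becomes 1 day, finish becomes 17.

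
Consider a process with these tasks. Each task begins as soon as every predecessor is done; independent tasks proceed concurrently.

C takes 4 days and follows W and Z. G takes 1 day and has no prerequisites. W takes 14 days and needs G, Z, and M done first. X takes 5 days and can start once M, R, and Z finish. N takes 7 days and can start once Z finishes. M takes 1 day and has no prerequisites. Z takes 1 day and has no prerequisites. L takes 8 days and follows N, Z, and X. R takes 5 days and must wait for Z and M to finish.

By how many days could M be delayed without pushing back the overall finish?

Critical path: G→W→C = 1+14+4 = 19, so the finish is 19 days.
The longest chain containing M totals 19 days.
Slack of M = 0 − 0 = 0 days.

0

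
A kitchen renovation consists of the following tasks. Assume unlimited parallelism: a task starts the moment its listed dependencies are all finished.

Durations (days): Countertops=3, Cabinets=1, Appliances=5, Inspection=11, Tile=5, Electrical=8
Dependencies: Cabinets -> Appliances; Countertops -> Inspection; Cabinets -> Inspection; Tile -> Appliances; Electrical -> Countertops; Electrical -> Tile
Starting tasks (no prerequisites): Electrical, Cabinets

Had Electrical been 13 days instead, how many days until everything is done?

27

Baseline: Electrical→Countertops→Inspection = 8+3+11 = 22 → 22 days.
Electrical lies on that path, so at 13 days the path becomes 27 days.
No other chain overtakes it, so the finish is 27 days.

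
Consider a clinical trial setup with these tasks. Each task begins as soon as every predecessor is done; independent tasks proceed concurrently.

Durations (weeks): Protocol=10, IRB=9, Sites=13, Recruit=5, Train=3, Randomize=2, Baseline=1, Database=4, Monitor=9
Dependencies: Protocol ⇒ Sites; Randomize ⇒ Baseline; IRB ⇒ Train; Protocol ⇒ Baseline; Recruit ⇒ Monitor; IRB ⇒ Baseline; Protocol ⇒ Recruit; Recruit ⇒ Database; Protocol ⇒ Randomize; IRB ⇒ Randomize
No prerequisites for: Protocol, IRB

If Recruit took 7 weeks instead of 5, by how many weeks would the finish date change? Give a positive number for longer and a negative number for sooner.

2

Actual critical path: Protocol→Recruit→Monitor = 10+5+9 = 24 ⇒ 24 weeks.
Recruit is on the critical path; changing it to 7 makes that path 26 weeks.
No other chain overtakes it, so the finish is 26 weeks.
Change in finish: 26 − 24 = +2 weeks.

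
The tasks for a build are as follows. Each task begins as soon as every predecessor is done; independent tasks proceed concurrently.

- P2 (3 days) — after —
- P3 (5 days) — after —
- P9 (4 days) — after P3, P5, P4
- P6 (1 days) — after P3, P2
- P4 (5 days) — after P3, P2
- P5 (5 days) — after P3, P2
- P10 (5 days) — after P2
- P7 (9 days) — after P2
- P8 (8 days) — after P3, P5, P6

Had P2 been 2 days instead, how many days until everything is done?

Baseline: P3→P5→P8 = 5+5+8 = 18 → 18 days.
P2 is off the critical path — its longest chain is 16 days, giving 2 of slack.
No other chain overtakes it, so the finish is 18 days.

18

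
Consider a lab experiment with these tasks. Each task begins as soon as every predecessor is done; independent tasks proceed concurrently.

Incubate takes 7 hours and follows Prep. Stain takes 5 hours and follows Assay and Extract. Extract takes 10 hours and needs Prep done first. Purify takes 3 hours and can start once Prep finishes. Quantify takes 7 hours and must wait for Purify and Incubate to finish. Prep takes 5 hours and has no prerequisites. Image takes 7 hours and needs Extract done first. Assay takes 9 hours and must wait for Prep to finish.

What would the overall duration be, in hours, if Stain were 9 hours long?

24

Baseline: Prep→Extract→Image = 5+10+7 = 22 → 22 hours.
Stain has 2 hours of float (longest path through it is 20).
Now Prep→Extract→Stain = 5+10+9 = 24 is longest, so the finish becomes 24 hours.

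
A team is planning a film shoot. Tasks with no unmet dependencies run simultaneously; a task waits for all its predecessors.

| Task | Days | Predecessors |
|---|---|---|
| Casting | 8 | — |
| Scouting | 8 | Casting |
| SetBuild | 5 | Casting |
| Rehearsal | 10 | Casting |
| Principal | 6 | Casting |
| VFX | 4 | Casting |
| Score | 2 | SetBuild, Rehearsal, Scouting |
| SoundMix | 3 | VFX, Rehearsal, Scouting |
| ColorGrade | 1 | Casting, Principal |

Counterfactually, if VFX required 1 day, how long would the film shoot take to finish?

Actual critical path: Casting→Rehearsal→SoundMix = 8+10+3 = 21 ⇒ 21 days.
VFX is off the critical path — its longest chain is 15 days, giving 6 of slack.
That remains the longest chain; total 21 days.

21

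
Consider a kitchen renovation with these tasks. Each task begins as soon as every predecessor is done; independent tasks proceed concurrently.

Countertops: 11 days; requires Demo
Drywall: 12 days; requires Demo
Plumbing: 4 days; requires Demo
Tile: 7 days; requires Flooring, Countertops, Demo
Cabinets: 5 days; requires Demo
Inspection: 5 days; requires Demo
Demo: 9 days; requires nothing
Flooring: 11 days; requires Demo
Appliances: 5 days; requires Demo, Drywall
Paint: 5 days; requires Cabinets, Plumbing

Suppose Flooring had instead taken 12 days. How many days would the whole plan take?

The binding path is Demo→Flooring→Tile = 9+11+7 = 27; finish at 27 days.
Since Flooring is critical, the +1 change carries straight to that chain (now 28 days).
The critical path is still Demo→Flooring→Tile; finish is now 28 days.

28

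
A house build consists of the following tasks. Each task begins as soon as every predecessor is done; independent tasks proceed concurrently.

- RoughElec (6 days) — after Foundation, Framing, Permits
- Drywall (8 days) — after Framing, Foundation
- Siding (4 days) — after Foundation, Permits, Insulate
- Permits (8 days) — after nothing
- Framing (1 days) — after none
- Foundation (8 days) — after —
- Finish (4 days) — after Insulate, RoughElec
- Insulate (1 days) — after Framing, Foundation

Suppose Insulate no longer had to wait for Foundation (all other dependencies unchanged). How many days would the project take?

18

With the dependency in place, Permits→RoughElec→Finish = 8+6+4 = 18 sets the finish at 18 days.
Without Foundation→Insulate, Insulate's earliest start moves from 8 to 1.
After: Permits→RoughElec→Finish = 8+6+4 = 18 → 18 days.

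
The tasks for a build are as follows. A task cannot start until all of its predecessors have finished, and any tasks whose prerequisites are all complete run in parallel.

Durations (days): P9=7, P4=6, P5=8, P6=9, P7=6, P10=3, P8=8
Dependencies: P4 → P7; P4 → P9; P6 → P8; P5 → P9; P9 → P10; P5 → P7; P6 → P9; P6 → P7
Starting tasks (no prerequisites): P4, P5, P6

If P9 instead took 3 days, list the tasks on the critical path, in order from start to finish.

Actual critical path: P6→P9→P10 = 9+7+3 = 19 ⇒ 19 days.
P9 lies on that path, so at 3 days the path becomes 15 days.
Now P6→P8 = 9+8 = 17 is longest, so the finish becomes 17 days.

P6, P8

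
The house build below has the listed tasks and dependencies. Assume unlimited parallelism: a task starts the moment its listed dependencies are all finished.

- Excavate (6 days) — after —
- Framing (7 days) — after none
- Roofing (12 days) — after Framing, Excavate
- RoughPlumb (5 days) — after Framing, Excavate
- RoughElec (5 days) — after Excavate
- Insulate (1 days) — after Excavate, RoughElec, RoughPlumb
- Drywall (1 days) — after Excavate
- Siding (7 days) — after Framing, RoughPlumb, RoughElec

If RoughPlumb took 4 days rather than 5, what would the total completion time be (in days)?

19

The binding path is Framing→RoughPlumb→Siding = 7+5+7 = 19; finish at 19 days.
RoughPlumb is on the critical path; changing it to 4 makes that path 18 days.
The binding chain switches to Framing→Roofing = 7+12 = 19; finish 19 days.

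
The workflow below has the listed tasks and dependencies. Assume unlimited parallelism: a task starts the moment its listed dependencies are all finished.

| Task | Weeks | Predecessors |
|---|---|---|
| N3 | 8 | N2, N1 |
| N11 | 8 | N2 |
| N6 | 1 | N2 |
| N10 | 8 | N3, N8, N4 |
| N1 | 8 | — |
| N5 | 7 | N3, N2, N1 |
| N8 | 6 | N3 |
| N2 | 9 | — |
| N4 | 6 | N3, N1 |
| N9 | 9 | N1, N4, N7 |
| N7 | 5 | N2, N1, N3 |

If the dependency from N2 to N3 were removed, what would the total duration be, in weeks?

Original critical path: N2→N3→N4→N9 = 9+8+6+9 = 32 ⇒ 32 weeks.
Without N2→N3, N3's earliest start moves from 9 to 8.
New critical path: N1→N3→N4→N9 = 8+8+6+9 = 31 ⇒ 31 weeks.

31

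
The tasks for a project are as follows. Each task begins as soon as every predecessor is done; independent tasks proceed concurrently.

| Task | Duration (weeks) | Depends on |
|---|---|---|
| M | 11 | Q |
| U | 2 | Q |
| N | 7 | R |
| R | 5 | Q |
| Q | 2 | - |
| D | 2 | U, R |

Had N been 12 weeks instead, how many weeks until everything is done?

Actual critical path: Q→R→N = 2+5+7 = 14 ⇒ 14 weeks.
N lies on that path, so at 12 weeks the path becomes 19 weeks.
That remains the longest chain; total 19 weeks.

19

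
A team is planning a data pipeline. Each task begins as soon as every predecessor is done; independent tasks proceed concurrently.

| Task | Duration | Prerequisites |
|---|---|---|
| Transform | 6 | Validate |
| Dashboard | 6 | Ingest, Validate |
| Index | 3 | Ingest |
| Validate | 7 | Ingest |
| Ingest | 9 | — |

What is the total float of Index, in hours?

Ingest→Validate→Transform = 9+7+6 = 22 sets the makespan at 22 hours.
Longest path through Index: 12 hours (earliest finish 12, latest finish 22).
So Index can slip 22 − 12 = 10 hours.

10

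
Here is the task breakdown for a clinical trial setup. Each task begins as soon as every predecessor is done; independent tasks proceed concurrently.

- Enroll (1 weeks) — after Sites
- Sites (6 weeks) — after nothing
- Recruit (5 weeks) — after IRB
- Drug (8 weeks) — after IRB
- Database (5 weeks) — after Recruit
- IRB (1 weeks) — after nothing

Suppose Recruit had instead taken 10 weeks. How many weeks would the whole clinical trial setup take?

As given, the longest chain is IRB→Recruit→Database = 1+5+5 = 11, so the finish is 11 weeks.
Recruit is on the critical path; changing it to 10 makes that path 16 weeks.
No other chain overtakes it, so the finish is 16 weeks.

16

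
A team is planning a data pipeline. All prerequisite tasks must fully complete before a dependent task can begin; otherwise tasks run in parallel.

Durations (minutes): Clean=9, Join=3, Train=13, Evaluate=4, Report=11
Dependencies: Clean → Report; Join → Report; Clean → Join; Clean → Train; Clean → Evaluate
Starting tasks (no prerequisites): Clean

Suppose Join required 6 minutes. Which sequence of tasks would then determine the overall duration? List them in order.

As given, the longest chain is Clean→Join→Report = 9+3+11 = 23, so the finish is 23 minutes.
Since Join is critical, the +3 change carries straight to that chain (now 26 minutes).
The critical path is still Clean→Join→Report; finish is now 26 minutes.

Clean, Join, Report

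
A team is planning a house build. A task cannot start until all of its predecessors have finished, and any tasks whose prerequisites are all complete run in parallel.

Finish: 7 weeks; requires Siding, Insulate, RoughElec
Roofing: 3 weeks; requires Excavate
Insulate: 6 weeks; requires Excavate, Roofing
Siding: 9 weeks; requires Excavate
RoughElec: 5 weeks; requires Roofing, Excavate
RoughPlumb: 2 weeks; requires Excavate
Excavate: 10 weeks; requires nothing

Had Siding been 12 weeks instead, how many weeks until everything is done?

As given, the longest chain is Excavate→Siding→Finish = 10+9+7 = 26, so the finish is 26 weeks.
Since Siding is critical, the +3 change carries straight to that chain (now 29 weeks).
That remains the longest chain; total 29 weeks.

29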